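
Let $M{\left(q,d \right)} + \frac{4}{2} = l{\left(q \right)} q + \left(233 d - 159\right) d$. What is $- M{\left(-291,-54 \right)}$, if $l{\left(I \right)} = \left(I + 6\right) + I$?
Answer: $-855628$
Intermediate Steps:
$l{\left(I \right)} = 6 + 2 I$ ($l{\left(I \right)} = \left(6 + I\right) + I = 6 + 2 I$)
$M{\left(q,d \right)} = -2 + d \left(-159 + 233 d\right) + q \left(6 + 2 q\right)$ ($M{\left(q,d \right)} = -2 + \left(\left(6 + 2 q\right) q + \left(233 d - 159\right) d\right) = -2 + \left(q \left(6 + 2 q\right) + \left(-159 + 233 d\right) d\right) = -2 + \left(q \left(6 + 2 q\right) + d \left(-159 + 233 d\right)\right) = -2 + \left(d \left(-159 + 233 d\right) + q \left(6 + 2 q\right)\right) = -2 + d \left(-159 + 233 d\right) + q \left(6 + 2 q\right)$)
$- M{\left(-291,-54 \right)} = - (-2 - -8586 + 233 \left(-54\right)^{2} + 2 \left(-291\right) \left(3 - 291\right)) = - (-2 + 8586 + 233 \cdot 2916 + 2 \left(-291\right) \left(-288\right)) = - (-2 + 8586 + 679428 + 167616) = \left(-1\right) 855628 = -855628$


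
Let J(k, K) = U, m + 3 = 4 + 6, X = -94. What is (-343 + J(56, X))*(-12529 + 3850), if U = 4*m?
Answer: 2733885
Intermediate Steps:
m = 7 (m = -3 + (4 + 6) = -3 + 10 = 7)
U = 28 (U = 4*7 = 28)
J(k, K) = 28
(-343 + J(56, X))*(-12529 + 3850) = (-343 + 28)*(-12529 + 3850) = -315*(-8679) = 2733885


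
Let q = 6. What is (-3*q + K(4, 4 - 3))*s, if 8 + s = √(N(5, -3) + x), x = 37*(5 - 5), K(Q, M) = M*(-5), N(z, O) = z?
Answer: 184 - 23*√5 ≈ 132.57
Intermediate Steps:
K(Q, M) = -5*M
x = 0 (x = 37*0 = 0)
s = -8 + √5 (s = -8 + √(5 + 0) = -8 + √5 ≈ -5.7639)
(-3*q + K(4, 4 - 3))*s = (-3*6 - 5*(4 - 3))*(-8 + √5) = (-18 - 5*1)*(-8 + √5) = (-18 - 5)*(-8 + √5) = -23*(-8 + √5) = 184 - 23*√5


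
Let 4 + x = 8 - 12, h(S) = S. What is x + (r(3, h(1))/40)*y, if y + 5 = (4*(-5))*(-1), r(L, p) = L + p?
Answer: -13/2 ≈ -6.5000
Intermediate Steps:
x = -8 (x = -4 + (8 - 12) = -4 - 4 = -8)
y = 15 (y = -5 + (4*(-5))*(-1) = -5 - 20*(-1) = -5 + 20 = 15)
x + (r(3, h(1))/40)*y = -8 + ((3 + 1)/40)*15 = -8 + (4*(1/40))*15 = -8 + (1/10)*15 = -8 + 3/2 = -13/2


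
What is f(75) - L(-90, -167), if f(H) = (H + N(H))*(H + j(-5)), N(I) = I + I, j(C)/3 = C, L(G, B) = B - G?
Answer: 13577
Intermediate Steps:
j(C) = 3*C
N(I) = 2*I
f(H) = 3*H*(-15 + H) (f(H) = (H + 2*H)*(H + 3*(-5)) = (3*H)*(H - 15) = (3*H)*(-15 + H) = 3*H*(-15 + H))
f(75) - L(-90, -167) = 3*75*(-15 + 75) - (-167 - 1*(-90)) = 3*75*60 - (-167 + 90) = 13500 - 1*(-77) = 13500 + 77 = 13577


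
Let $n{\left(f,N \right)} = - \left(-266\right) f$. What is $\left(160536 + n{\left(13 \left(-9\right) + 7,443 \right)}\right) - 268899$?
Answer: $-137623$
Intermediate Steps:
$n{\left(f,N \right)} = 266 f$
$\left(160536 + n{\left(13 \left(-9\right) + 7,443 \right)}\right) - 268899 = \left(160536 + 266 \left(13 \left(-9\right) + 7\right)\right) - 268899 = \left(160536 + 266 \left(-117 + 7\right)\right) - 268899 = \left(160536 + 266 \left(-110\right)\right) - 268899 = \left(160536 - 29260\right) - 268899 = 131276 - 268899 = -137623$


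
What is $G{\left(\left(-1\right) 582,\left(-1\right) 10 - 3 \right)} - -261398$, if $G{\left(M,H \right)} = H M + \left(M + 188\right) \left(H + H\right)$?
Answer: $279208$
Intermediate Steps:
$G{\left(M,H \right)} = H M + 2 H \left(188 + M\right)$ ($G{\left(M,H \right)} = H M + \left(188 + M\right) 2 H = H M + 2 H \left(188 + M\right)$)
$G{\left(\left(-1\right) 582,\left(-1\right) 10 - 3 \right)} - -261398 = \left(\left(-1\right) 10 - 3\right) \left(376 + 3 \left(\left(-1\right) 582\right)\right) - -261398 = \left(-10 - 3\right) \left(376 + 3 \left(-582\right)\right) + 261398 = - 13 \left(376 - 1746\right) + 261398 = \left(-13\right) \left(-1370\right) + 261398 = 17810 + 261398 = 279208$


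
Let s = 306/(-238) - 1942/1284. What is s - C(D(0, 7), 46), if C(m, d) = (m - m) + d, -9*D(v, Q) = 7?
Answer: -219299/4494 ≈ -48.798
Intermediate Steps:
D(v, Q) = -7/9 (D(v, Q) = -⅑*7 = -7/9)
C(m, d) = d (C(m, d) = 0 + d = d)
s = -12575/4494 (s = 306*(-1/238) - 1942*1/1284 = -9/7 - 971/642 = -12575/4494 ≈ -2.7982)
s - C(D(0, 7), 46) = -12575/4494 - 1*46 = -12575/4494 - 46 = -219299/4494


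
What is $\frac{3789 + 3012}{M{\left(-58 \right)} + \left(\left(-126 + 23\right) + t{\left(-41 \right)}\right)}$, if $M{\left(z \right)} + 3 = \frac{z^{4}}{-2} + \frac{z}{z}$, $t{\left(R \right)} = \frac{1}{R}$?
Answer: $- \frac{278841}{231992474} \approx -0.0012019$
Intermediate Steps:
$M{\left(z \right)} = -2 - \frac{z^{4}}{2}$ ($M{\left(z \right)} = -3 + \left(\frac{z^{4}}{-2} + \frac{z}{z}\right) = -3 + \left(z^{4} \left(- \frac{1}{2}\right) + 1\right) = -3 - \left(-1 + \frac{z^{4}}{2}\right) = -2 - \frac{z^{4}}{2}$)
$\frac{3789 + 3012}{M{\left(-58 \right)} + \left(\left(-126 + 23\right) + t{\left(-41 \right)}\right)} = \frac{3789 + 3012}{\left(-2 - \frac{\left(-58\right)^{4}}{2}\right) + \left(\left(-126 + 23\right) + \frac{1}{-41}\right)} = \frac{6801}{\left(-2 - 5658248\right) - \frac{4224}{41}} = \frac{6801}{-5658250 - \frac{4224}{41}} = \frac{6801}{- \frac{231992474}{41}} = 6801 \left(- \frac{41}{231992474}\right) = - \frac{278841}{231992474}$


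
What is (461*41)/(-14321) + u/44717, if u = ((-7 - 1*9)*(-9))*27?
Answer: -789515969/640392157 ≈ -1.2329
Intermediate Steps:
u = 3888 (u = ((-7 - 9)*(-9))*27 = -16*(-9)*27 = 144*27 = 3888)
(461*41)/(-14321) + u/44717 = (461*41)/(-14321) + 3888/44717 = 18901*(-1/14321) + 3888*(1/44717) = -18901/14321 + 3888/44717 = -789515969/640392157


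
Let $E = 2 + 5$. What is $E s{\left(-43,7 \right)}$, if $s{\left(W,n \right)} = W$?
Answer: $-301$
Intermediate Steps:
$E = 7$
$E s{\left(-43,7 \right)} = 7 \left(-43\right) = -301$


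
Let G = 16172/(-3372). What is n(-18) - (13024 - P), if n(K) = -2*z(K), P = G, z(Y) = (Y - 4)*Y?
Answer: -11650931/843 ≈ -13821.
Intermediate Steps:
G = -4043/843 (G = 16172*(-1/3372) = -4043/843 ≈ -4.7960)
z(Y) = Y*(-4 + Y) (z(Y) = (-4 + Y)*Y = Y*(-4 + Y))
P = -4043/843 ≈ -4.7960
n(K) = -2*K*(-4 + K)
n(-18) - (13024 - P) = 2*(-18)*(4 - 1*(-18)) - (13024 - 1*(-4043/843)) = 2*(-18)*(4 + 18) - (13024 + 4043/843) = 2*(-18)*22 - 1*10983275/843 = -792 - 10983275/843 = -11650931/843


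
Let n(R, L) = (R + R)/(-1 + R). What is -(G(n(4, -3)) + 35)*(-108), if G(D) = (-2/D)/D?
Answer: 29997/8 ≈ 3749.6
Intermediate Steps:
n(R, L) = 2*R/(-1 + R) (n(R, L) = (2*R)/(-1 + R) = 2*R/(-1 + R))
G(D) = -2/D**2
-(G(n(4, -3)) + 35)*(-108) = -(-2*(-1 + 4)**2/64 + 35)*(-108) = -(-2/(2*4/3)**2 + 35)*(-108) = -(-2/(2*4*(1/3))**2 + 35)*(-108) = -(-2/(8/3)**2 + 35)*(-108) = -(-2*9/64 + 35)*(-108) = -(-9/32 + 35)*(-108) = -1111*(-108)/32 = -1*(-29997/8) = 29997/8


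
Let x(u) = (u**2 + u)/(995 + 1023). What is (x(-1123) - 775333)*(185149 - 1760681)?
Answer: 1231563419838808/1009 ≈ 1.2206e+12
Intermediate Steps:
x(u) = u/2018 + u**2/2018 (x(u) = (u + u**2)/2018 = (u + u**2)*(1/2018) = u/2018 + u**2/2018)
(x(-1123) - 775333)*(185149 - 1760681) = ((1/2018)*(-1123)*(1 - 1123) - 775333)*(185149 - 1760681) = ((1/2018)*(-1123)*(-1122) - 775333)*(-1575532) = (630003/1009 - 775333)*(-1575532) = -781680994/1009*(-1575532) = 1231563419838808/1009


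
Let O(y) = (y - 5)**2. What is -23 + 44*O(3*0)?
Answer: 1077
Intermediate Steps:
O(y) = (-5 + y)**2
-23 + 44*O(3*0) = -23 + 44*(-5 + 3*0)**2 = -23 + 44*(-5 + 0)**2 = -23 + 44*(-5)**2 = -23 + 44*25 = -23 + 1100 = 1077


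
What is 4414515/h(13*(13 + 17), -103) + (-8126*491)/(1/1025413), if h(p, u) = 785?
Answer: -642327892068403/157 ≈ -4.0913e+12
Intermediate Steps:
4414515/h(13*(13 + 17), -103) + (-8126*491)/(1/1025413) = 4414515/785 + (-8126*491)/(1/1025413) = 4414515*(1/785) - 3989866/1/1025413 = 882903/157 - 3989866*1025413 = 882903/157 - 4091260464658 = -642327892068403/157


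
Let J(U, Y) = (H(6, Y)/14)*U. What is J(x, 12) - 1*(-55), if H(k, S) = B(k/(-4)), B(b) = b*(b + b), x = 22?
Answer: 869/14 ≈ 62.071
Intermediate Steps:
B(b) = 2*b² (B(b) = b*(2*b) = 2*b²)
H(k, S) = k²/8 (H(k, S) = 2*(k/(-4))² = 2*(k*(-¼))² = 2*(-k/4)² = 2*(k²/16) = k²/8)
J(U, Y) = 9*U/28 (J(U, Y) = (((⅛)*6²)/14)*U = (((⅛)*36)*(1/14))*U = ((9/2)*(1/14))*U = 9*U/28)
J(x, 12) - 1*(-55) = (9/28)*22 - 1*(-55) = 99/14 + 55 = 869/14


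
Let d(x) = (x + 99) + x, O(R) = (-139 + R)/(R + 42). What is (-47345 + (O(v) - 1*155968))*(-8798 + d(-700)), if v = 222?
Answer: 542059270351/264 ≈ 2.0533e+9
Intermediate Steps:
O(R) = (-139 + R)/(42 + R)
d(x) = 99 + 2*x (d(x) = (99 + x) + x = 99 + 2*x)
(-47345 + (O(v) - 1*155968))*(-8798 + d(-700)) = (-47345 + ((-139 + 222)/(42 + 222) - 1*155968))*(-8798 + (99 + 2*(-700))) = (-47345 + (83/264 - 155968))*(-8798 + (99 - 1400)) = (-47345 + ((1/264)*83 - 155968))*(-8798 - 1301) = (-47345 + (83/264 - 155968))*(-10099) = (-47345 - 41175469/264)*(-10099) = -53674549/264*(-10099) = 542059270351/264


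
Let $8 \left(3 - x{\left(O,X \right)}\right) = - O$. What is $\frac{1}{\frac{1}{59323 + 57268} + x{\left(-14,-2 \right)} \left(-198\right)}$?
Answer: $- \frac{233182}{57712543} \approx -0.0040404$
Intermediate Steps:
$x{\left(O,X \right)} = 3 + \frac{O}{8}$ ($x{\left(O,X \right)} = 3 - \frac{\left(-1\right) O}{8} = 3 + \frac{O}{8}$)
$\frac{1}{\frac{1}{59323 + 57268} + x{\left(-14,-2 \right)} \left(-198\right)} = \frac{1}{\frac{1}{59323 + 57268} + \left(3 + \frac{1}{8} \left(-14\right)\right) \left(-198\right)} = \frac{1}{\frac{1}{116591} + \left(3 - \frac{7}{4}\right) \left(-198\right)} = \frac{1}{\frac{1}{116591} + \frac{5}{4} \left(-198\right)} = \frac{1}{\frac{1}{116591} - \frac{495}{2}} = \frac{1}{- \frac{57712543}{233182}} = - \frac{233182}{57712543}$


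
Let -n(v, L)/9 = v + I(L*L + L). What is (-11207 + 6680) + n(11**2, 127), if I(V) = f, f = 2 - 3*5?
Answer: -5499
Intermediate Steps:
f = -13 (f = 2 - 15 = -13)
I(V) = -13
n(v, L) = 117 - 9*v (n(v, L) = -9*(v - 13) = -9*(-13 + v) = 117 - 9*v)
(-11207 + 6680) + n(11**2, 127) = (-11207 + 6680) + (117 - 9*11**2) = -4527 + (117 - 9*121) = -4527 + (117 - 1089) = -4527 - 972 = -5499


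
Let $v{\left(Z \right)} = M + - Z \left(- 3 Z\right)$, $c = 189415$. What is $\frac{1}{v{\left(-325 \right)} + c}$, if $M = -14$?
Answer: $\frac{1}{506276} \approx 1.9752 \cdot 10^{-6}$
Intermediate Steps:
$v{\left(Z \right)} = -14 + 3 Z^{2}$ ($v{\left(Z \right)} = -14 + - Z \left(- 3 Z\right) = -14 + 3 Z^{2}$)
$\frac{1}{v{\left(-325 \right)} + c} = \frac{1}{\left(-14 + 3 \left(-325\right)^{2}\right) + 189415} = \frac{1}{\left(-14 + 3 \cdot 105625\right) + 189415} = \frac{1}{\left(-14 + 316875\right) + 189415} = \frac{1}{316861 + 189415} = \frac{1}{506276}$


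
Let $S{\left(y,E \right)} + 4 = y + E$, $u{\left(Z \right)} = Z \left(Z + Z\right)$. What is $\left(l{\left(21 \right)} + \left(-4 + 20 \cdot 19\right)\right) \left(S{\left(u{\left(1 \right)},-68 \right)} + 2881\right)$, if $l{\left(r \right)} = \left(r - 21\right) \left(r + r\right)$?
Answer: $1056936$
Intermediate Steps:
$u{\left(Z \right)} = 2 Z^{2}$ ($u{\left(Z \right)} = Z 2 Z = 2 Z^{2}$)
$l{\left(r \right)} = 2 r \left(-21 + r\right)$ ($l{\left(r \right)} = \left(-21 + r\right) 2 r = 2 r \left(-21 + r\right)$)
$S{\left(y,E \right)} = -4 + E + y$ ($S{\left(y,E \right)} = -4 + \left(y + E\right) = -4 + \left(E + y\right) = -4 + E + y$)
$\left(l{\left(21 \right)} + \left(-4 + 20 \cdot 19\right)\right) \left(S{\left(u{\left(1 \right)},-68 \right)} + 2881\right) = \left(2 \cdot 21 \left(-21 + 21\right) + \left(-4 + 20 \cdot 19\right)\right) \left(\left(-4 - 68 + 2 \cdot 1^{2}\right) + 2881\right) = \left(2 \cdot 21 \cdot 0 + \left(-4 + 380\right)\right) \left(\left(-4 - 68 + 2 \cdot 1\right) + 2881\right) = \left(0 + 376\right) \left(\left(-4 - 68 + 2\right) + 2881\right) = 376 \left(-70 + 2881\right) = 376 \cdot 2811 = 1056936$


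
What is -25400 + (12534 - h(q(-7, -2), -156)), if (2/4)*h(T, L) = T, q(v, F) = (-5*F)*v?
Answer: -12726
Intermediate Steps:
q(v, F) = -5*F*v
h(T, L) = 2*T
-25400 + (12534 - h(q(-7, -2), -156)) = -25400 + (12534 - 2*(-5*(-2)*(-7))) = -25400 + (12534 - 2*(-70)) = -25400 + (12534 - 1*(-140)) = -25400 + (12534 + 140) = -25400 + 12674 = -12726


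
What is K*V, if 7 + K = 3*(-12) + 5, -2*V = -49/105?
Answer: -133/15 ≈ -8.8667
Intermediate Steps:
V = 7/30 (V = -(-49)/(2*105) = -½*(-7/15) = 7/30 ≈ 0.23333)
K = -38 (K = -7 + (3*(-12) + 5) = -7 + (-36 + 5) = -7 - 31 = -38)
K*V = -38*7/30 = -133/15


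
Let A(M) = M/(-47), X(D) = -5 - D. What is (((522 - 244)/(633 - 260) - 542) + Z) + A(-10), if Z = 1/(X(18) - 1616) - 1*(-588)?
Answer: 1349243327/28733309 ≈ 46.957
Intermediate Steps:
A(M) = -M/47 (A(M) = M*(-1/47) = -M/47)
Z = 963731/1639 (Z = 1/((-5 - 1*18) - 1616) - 1*(-588) = 1/((-5 - 18) - 1616) + 588 = 1/(-23 - 1616) + 588 = 1/(-1639) + 588 = -1/1639 + 588 = 963731/1639 ≈ 588.00)
(((522 - 244)/(633 - 260) - 542) + Z) + A(-10) = (((522 - 244)/(633 - 260) - 542) + 963731/1639) - 1/47*(-10) = ((278/373 - 542) + 963731/1639) + 10/47 = (-201888/373 + 963731/1639) + 10/47 = 28577231/611347 + 10/47 = 1349243327/28733309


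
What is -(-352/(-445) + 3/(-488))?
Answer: -170441/217160 ≈ -0.78486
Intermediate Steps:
-(-352/(-445) + 3/(-488)) = -(-352*(-1/445) + 3*(-1/488)) = -(352/445 - 3/488) = -1*170441/217160 = -170441/217160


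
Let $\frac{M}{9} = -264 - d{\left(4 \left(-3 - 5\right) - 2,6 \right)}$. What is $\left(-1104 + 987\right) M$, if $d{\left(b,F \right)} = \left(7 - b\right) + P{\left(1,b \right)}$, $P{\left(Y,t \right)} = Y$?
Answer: $322218$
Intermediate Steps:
$d{\left(b,F \right)} = 8 - b$ ($d{\left(b,F \right)} = \left(7 - b\right) + 1 = 8 - b$)
$M = -2754$ ($M = 9 \left(-264 - \left(8 - \left(4 \left(-3 - 5\right) - 2\right)\right)\right) = 9 \left(-264 - \left(8 - \left(4 \left(-8\right) - 2\right)\right)\right) = 9 \left(-264 - \left(8 - \left(-32 - 2\right)\right)\right) = 9 \left(-264 - \left(8 - -34\right)\right) = 9 \left(-264 - \left(8 + 34\right)\right) = 9 \left(-264 - 42\right) = 9 \left(-306\right) = -2754$)
$\left(-1104 + 987\right) M = \left(-1104 + 987\right) \left(-2754\right) = \left(-117\right) \left(-2754\right) = 322218$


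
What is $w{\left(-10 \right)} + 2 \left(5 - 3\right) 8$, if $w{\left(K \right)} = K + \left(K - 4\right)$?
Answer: $8$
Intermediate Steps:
$w{\left(K \right)} = -4 + 2 K$ ($w{\left(K \right)} = K + \left(-4 + K\right) = -4 + 2 K$)
$w{\left(-10 \right)} + 2 \left(5 - 3\right) 8 = \left(-4 + 2 \left(-10\right)\right) + 2 \left(5 - 3\right) 8 = \left(-4 - 20\right) + 2 \left(5 - 3\right) 8 = -24 + 2 \left(5 - 3\right) 8 = -24 + 2 \cdot 2 \cdot 8 = -24 + 4 \cdot 8 = -24 + 32 = 8$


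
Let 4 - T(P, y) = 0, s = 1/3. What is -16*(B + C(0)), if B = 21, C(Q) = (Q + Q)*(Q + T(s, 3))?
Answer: -336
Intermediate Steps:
s = 1/3 (s = 1*(1/3) = 1/3 ≈ 0.33333)
T(P, y) = 4 (T(P, y) = 4 - 1*0 = 4 + 0 = 4)
C(Q) = 2*Q*(4 + Q) (C(Q) = (Q + Q)*(Q + 4) = (2*Q)*(4 + Q) = 2*Q*(4 + Q))
-16*(B + C(0)) = -16*(21 + 2*0*(4 + 0)) = -16*(21 + 2*0*4) = -16*(21 + 0) = -16*21 = -336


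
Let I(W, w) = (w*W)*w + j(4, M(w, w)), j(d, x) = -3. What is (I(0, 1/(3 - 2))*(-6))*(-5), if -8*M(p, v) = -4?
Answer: -90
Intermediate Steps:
M(p, v) = ½ (M(p, v) = -⅛*(-4) = ½)
I(W, w) = -3 + W*w² (I(W, w) = (w*W)*w - 3 = (W*w)*w - 3 = W*w² - 3 = -3 + W*w²)
(I(0, 1/(3 - 2))*(-6))*(-5) = ((-3 + 0*(1/(3 - 2))²)*(-6))*(-5) = ((-3 + 0*(1/1)²)*(-6))*(-5) = ((-3 + 0*1²)*(-6))*(-5) = ((-3 + 0*1)*(-6))*(-5) = ((-3 + 0)*(-6))*(-5) = -3*(-6)*(-5) = 18*(-5) = -90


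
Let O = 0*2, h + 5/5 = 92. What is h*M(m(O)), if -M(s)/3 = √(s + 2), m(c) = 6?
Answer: -546*√2 ≈ -772.16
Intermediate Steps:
h = 91 (h = -1 + 92 = 91)
O = 0
M(s) = -3*√(2 + s) (M(s) = -3*√(s + 2) = -3*√(2 + s))
h*M(m(O)) = 91*(-3*√(2 + 6)) = 91*(-6*√2) = -546*√2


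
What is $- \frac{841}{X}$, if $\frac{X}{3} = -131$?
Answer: $\frac{841}{393} \approx 2.1399$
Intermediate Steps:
$X = -393$ ($X = 3 \left(-131\right) = -393$)
$- \frac{841}{X} = - \frac{841}{-393} = \left(-841\right) \left(- \frac{1}{393}\right) = \frac{841}{393}$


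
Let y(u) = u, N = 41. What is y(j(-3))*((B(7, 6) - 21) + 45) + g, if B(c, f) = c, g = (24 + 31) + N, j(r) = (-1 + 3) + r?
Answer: 65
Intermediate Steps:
j(r) = 2 + r
g = 96 (g = (24 + 31) + 41 = 55 + 41 = 96)
y(j(-3))*((B(7, 6) - 21) + 45) + g = (2 - 3)*((7 - 21) + 45) + 96 = -(-14 + 45) + 96 = -1*31 + 96 = -31 + 96 = 65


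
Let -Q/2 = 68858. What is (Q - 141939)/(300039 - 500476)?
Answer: 279655/200437 ≈ 1.3952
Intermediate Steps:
Q = -137716 (Q = -2*68858 = -137716)
(Q - 141939)/(300039 - 500476) = (-137716 - 141939)/(300039 - 500476) = -279655/(-200437) = -279655*(-1/200437) = 279655/200437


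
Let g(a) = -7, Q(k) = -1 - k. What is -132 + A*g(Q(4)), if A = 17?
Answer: -251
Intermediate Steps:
-132 + A*g(Q(4)) = -132 + 17*(-7) = -132 - 119 = -251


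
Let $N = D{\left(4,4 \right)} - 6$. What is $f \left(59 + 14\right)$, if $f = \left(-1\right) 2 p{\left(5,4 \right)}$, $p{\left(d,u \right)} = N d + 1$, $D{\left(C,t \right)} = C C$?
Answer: $-7446$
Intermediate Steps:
$D{\left(C,t \right)} = C^{2}$
$N = 10$ ($N = 4^{2} - 6 = 16 - 6 = 10$)
$p{\left(d,u \right)} = 1 + 10 d$ ($p{\left(d,u \right)} = 10 d + 1 = 1 + 10 d$)
$f = -102$ ($f = \left(-1\right) 2 \left(1 + 10 \cdot 5\right) = - 2 \left(1 + 50\right) = \left(-2\right) 51 = -102$)
$f \left(59 + 14\right) = - 102 \left(59 + 14\right) = \left(-102\right) 73 = -7446$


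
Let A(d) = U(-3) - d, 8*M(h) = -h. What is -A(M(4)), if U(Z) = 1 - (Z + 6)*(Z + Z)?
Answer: -39/2 ≈ -19.500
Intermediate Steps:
M(h) = -h/8 (M(h) = (-h)/8 = -h/8)
U(Z) = 1 - 2*Z*(6 + Z) (U(Z) = 1 - (6 + Z)*2*Z = 1 - 2*Z*(6 + Z))
A(d) = 19 - d (A(d) = (1 - 12*(-3) - 2*(-3)**2) - d = (1 + 36 - 2*9) - d = (1 + 36 - 18) - d = 19 - d)
-A(M(4)) = -(19 - (-1)*4/8) = -(19 - 1*(-1/2)) = -(19 + 1/2) = -1*39/2 = -39/2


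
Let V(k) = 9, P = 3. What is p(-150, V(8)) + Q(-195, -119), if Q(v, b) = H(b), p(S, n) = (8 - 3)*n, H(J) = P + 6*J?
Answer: -666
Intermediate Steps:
H(J) = 3 + 6*J
p(S, n) = 5*n
Q(v, b) = 3 + 6*b
p(-150, V(8)) + Q(-195, -119) = 5*9 + (3 + 6*(-119)) = 45 + (3 - 714) = 45 - 711 = -666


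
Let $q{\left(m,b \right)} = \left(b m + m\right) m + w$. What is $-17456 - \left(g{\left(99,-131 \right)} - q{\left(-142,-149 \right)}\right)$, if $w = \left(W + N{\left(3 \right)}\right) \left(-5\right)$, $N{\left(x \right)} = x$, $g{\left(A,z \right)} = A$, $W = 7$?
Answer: $-3001877$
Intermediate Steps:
$w = -50$ ($w = \left(7 + 3\right) \left(-5\right) = 10 \left(-5\right) = -50$)
$q{\left(m,b \right)} = -50 + m \left(m + b m\right)$ ($q{\left(m,b \right)} = \left(b m + m\right) m - 50 = \left(m + b m\right) m - 50 = m \left(m + b m\right) - 50 = -50 + m \left(m + b m\right)$)
$-17456 - \left(g{\left(99,-131 \right)} - q{\left(-142,-149 \right)}\right) = -17456 - \left(99 - \left(-50 + \left(-142\right)^{2} - 149 \left(-142\right)^{2}\right)\right) = -17456 - \left(99 - \left(-50 + 20164 - 3004436\right)\right) = -17456 - \left(99 - -2984322\right) = -17456 - \left(99 + 2984322\right) = -17456 - 2984421 = -3001877$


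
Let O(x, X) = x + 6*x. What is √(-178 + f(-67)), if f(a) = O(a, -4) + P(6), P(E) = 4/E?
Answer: I*√5817/3 ≈ 25.423*I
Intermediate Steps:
O(x, X) = 7*x
f(a) = ⅔ + 7*a (f(a) = 7*a + 4/6 = 7*a + 4*(⅙) = 7*a + ⅔ = ⅔ + 7*a)
√(-178 + f(-67)) = √(-178 + (⅔ + 7*(-67))) = √(-178 + (⅔ - 469)) = √(-178 - 1405/3) = √(-1939/3) = I*√5817/3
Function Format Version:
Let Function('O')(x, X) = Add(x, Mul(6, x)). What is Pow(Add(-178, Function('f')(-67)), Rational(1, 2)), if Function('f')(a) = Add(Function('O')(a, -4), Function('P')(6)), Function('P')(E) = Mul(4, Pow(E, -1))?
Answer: Mul(Rational(1, 3), I, Pow(5817, Rational(1, 2))) ≈ Mul(25.423, I)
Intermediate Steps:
Function('O')(x, X) = Mul(7, x)
Function('f')(a) = Add(Rational(2, 3), Mul(7, a)) (Function('f')(a) = Add(Mul(7, a), Mul(4, Pow(6, -1))) = Add(Mul(7, a), Mul(4, Rational(1, 6))) = Add(Mul(7, a), Rational(2, 3)) = Add(Rational(2, 3), Mul(7, a)))
Pow(Add(-178, Function('f')(-67)), Rational(1, 2)) = Pow(Add(-178, Add(Rational(2, 3), Mul(7, -67))), Rational(1, 2)) = Pow(Add(-178, Add(Rational(2, 3), -469)), Rational(1, 2)) = Pow(Add(-178, Rational(-1405, 3)), Rational(1, 2)) = Pow(Rational(-1939, 3), Rational(1, 2)) = Mul(Rational(1, 3), I, Pow(5817, Rational(1, 2)))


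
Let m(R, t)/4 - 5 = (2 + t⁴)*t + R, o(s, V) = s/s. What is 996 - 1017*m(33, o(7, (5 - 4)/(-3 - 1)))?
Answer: -165792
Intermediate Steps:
o(s, V) = 1
m(R, t) = 20 + 4*R + 4*t*(2 + t⁴) (m(R, t) = 20 + 4*((2 + t⁴)*t + R) = 20 + 4*(t*(2 + t⁴) + R) = 20 + 4*(R + t*(2 + t⁴)) = 20 + (4*R + 4*t*(2 + t⁴)) = 20 + 4*R + 4*t*(2 + t⁴))
996 - 1017*m(33, o(7, (5 - 4)/(-3 - 1))) = 996 - 1017*(20 + 4*33 + 4*1⁵ + 8*1) = 996 - 1017*(20 + 132 + 4*1 + 8) = 996 - 1017*(20 + 132 + 4 + 8) = 996 - 1017*164 = 996 - 166788 = -165792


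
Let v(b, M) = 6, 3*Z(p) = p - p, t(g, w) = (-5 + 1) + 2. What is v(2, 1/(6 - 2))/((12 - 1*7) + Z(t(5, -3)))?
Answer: 6/5 ≈ 1.2000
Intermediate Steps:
t(g, w) = -2 (t(g, w) = -4 + 2 = -2)
Z(p) = 0 (Z(p) = (p - p)/3 = (⅓)*0 = 0)
v(2, 1/(6 - 2))/((12 - 1*7) + Z(t(5, -3))) = 6/((12 - 1*7) + 0) = 6/((12 - 7) + 0) = 6/(5 + 0) = 6/5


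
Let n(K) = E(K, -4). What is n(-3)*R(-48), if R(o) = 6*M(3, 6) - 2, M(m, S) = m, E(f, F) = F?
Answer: -64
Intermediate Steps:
n(K) = -4
R(o) = 16 (R(o) = 6*3 - 2 = 18 - 2 = 16)
n(-3)*R(-48) = -4*16 = -64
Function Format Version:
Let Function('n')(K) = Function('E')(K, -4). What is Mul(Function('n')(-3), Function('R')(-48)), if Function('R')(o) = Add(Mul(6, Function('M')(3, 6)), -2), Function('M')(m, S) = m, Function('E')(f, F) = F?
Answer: -64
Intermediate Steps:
Function('n')(K) = -4
Function('R')(o) = 16 (Function('R')(o) = Add(Mul(6, 3), -2) = Add(18, -2) = 16)
Mul(Function('n')(-3), Function('R')(-48)) = Mul(-4, 16) = -64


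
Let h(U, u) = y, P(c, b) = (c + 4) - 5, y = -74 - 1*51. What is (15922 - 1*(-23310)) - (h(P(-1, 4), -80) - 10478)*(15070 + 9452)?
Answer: 260045998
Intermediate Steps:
y = -125 (y = -74 - 51 = -125)
P(c, b) = -1 + c (P(c, b) = (4 + c) - 5 = -1 + c)
h(U, u) = -125
(15922 - 1*(-23310)) - (h(P(-1, 4), -80) - 10478)*(15070 + 9452) = (15922 - 1*(-23310)) - (-125 - 10478)*(15070 + 9452) = (15922 + 23310) - (-10603)*24522 = 39232 - 1*(-260006766) = 39232 + 260006766 = 260045998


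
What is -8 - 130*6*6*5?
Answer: -23408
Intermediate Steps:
-8 - 130*6*6*5 = -8 - 4680*5 = -8 - 130*180 = -8 - 23400 = -23408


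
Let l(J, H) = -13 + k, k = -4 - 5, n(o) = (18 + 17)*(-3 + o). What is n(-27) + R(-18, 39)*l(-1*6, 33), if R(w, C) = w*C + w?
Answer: 14790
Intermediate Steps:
n(o) = -105 + 35*o (n(o) = 35*(-3 + o) = -105 + 35*o)
R(w, C) = w + C*w (R(w, C) = C*w + w = w + C*w)
k = -9
l(J, H) = -22 (l(J, H) = -13 - 9 = -22)
n(-27) + R(-18, 39)*l(-1*6, 33) = (-105 + 35*(-27)) - 18*(1 + 39)*(-22) = (-105 - 945) - 18*40*(-22) = -1050 - 720*(-22) = -1050 + 15840 = 14790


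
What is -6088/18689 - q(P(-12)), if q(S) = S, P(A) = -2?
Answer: 31290/18689 ≈ 1.6742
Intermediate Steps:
-6088/18689 - q(P(-12)) = -6088/18689 - 1*(-2) = -6088*1/18689 + 2 = -6088/18689 + 2 = 31290/18689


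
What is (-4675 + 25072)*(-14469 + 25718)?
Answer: 229445853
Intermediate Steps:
(-4675 + 25072)*(-14469 + 25718) = 20397*11249 = 229445853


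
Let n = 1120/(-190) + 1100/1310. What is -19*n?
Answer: 12582/131 ≈ 96.046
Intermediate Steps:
n = -12582/2489 (n = 1120*(-1/190) + 1100*(1/1310) = -112/19 + 110/131 = -12582/2489 ≈ -5.0550)
-19*n = -19*(-12582/2489) = 12582/131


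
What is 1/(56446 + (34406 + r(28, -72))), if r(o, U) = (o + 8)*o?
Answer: 1/91860 ≈ 1.0886e-5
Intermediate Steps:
r(o, U) = o*(8 + o) (r(o, U) = (8 + o)*o = o*(8 + o))
1/(56446 + (34406 + r(28, -72))) = 1/(56446 + (34406 + 28*(8 + 28))) = 1/(56446 + (34406 + 28*36)) = 1/(56446 + (34406 + 1008)) = 1/(56446 + 35414) = 1/91860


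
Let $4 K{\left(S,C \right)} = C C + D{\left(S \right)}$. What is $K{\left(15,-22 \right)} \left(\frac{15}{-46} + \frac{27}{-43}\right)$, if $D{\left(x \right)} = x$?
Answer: $- \frac{941613}{7912} \approx -119.01$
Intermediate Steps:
$K{\left(S,C \right)} = \frac{S}{4} + \frac{C^{2}}{4}$ ($K{\left(S,C \right)} = \frac{C C + S}{4} = \frac{C^{2} + S}{4} = \frac{S + C^{2}}{4} = \frac{S}{4} + \frac{C^{2}}{4}$)
$K{\left(15,-22 \right)} \left(\frac{15}{-46} + \frac{27}{-43}\right) = \left(\frac{1}{4} \cdot 15 + \frac{\left(-22\right)^{2}}{4}\right) \left(\frac{15}{-46} + \frac{27}{-43}\right) = \left(\frac{15}{4} + \frac{1}{4} \cdot 484\right) \left(15 \left(- \frac{1}{46}\right) + 27 \left(- \frac{1}{43}\right)\right) = \left(\frac{15}{4} + 121\right) \left(- \frac{15}{46} - \frac{27}{43}\right) = \frac{499}{4} \left(- \frac{1887}{1978}\right) = - \frac{941613}{7912}$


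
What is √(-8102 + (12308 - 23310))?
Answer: 4*I*√1194 ≈ 138.22*I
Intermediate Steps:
√(-8102 + (12308 - 23310)) = √(-8102 - 11002) = √(-19104) = 4*I*√1194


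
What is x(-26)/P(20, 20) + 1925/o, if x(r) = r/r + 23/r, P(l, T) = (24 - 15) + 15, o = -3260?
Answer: -19857/33904 ≈ -0.58568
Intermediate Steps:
P(l, T) = 24 (P(l, T) = 9 + 15 = 24)
x(r) = 1 + 23/r
x(-26)/P(20, 20) + 1925/o = ((23 - 26)/(-26))/24 + 1925/(-3260) = -1/26*(-3)*(1/24) + 1925*(-1/3260) = (3/26)*(1/24) - 385/652 = 1/208 - 385/652 = -19857/33904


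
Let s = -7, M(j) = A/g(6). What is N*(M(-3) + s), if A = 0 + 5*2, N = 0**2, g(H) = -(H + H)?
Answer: 0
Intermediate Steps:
g(H) = -2*H
N = 0
A = 10 (A = 0 + 10 = 10)
M(j) = -5/6 (M(j) = 10/((-2*6)) = 10/(-12) = 10*(-1/12) = -5/6)
N*(M(-3) + s) = 0*(-5/6 - 7) = 0*(-47/6) = 0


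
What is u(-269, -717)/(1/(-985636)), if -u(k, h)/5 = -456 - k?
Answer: -921569660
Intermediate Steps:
u(k, h) = 2280 + 5*k (u(k, h) = -5*(-456 - k) = 2280 + 5*k)
u(-269, -717)/(1/(-985636)) = (2280 + 5*(-269))/(1/(-985636)) = (2280 - 1345)/(-1/985636) = 935*(-985636) = -921569660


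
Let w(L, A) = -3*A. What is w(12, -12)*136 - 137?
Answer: 4759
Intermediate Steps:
w(12, -12)*136 - 137 = -3*(-12)*136 - 137 = 36*136 - 137 = 4896 - 137 = 4759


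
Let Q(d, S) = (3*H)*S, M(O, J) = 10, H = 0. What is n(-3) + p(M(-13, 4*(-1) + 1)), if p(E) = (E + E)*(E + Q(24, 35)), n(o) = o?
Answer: 197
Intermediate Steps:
Q(d, S) = 0 (Q(d, S) = (3*0)*S = 0*S = 0)
p(E) = 2*E**2 (p(E) = (E + E)*(E + 0) = (2*E)*E = 2*E**2)
n(-3) + p(M(-13, 4*(-1) + 1)) = -3 + 2*10**2 = -3 + 2*100 = -3 + 200 = 197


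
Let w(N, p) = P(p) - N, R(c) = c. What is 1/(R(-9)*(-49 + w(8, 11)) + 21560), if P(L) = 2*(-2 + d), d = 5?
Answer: 1/22019 ≈ 4.5415e-5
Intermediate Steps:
P(L) = 6 (P(L) = 2*(-2 + 5) = 2*3 = 6)
w(N, p) = 6 - N
1/(R(-9)*(-49 + w(8, 11)) + 21560) = 1/(-9*(-49 + (6 - 1*8)) + 21560) = 1/(-9*(-49 + (6 - 8)) + 21560) = 1/(-9*(-49 - 2) + 21560) = 1/(-9*(-51) + 21560) = 1/(459 + 21560) = 1/22019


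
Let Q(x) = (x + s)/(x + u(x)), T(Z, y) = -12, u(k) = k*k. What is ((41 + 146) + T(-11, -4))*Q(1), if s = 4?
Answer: 875/2 ≈ 437.50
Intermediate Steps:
u(k) = k²
Q(x) = (4 + x)/(x + x²) (Q(x) = (x + 4)/(x + x²) = (4 + x)/(x + x²))
((41 + 146) + T(-11, -4))*Q(1) = ((41 + 146) - 12)*((4 + 1)/(1*(1 + 1))) = (187 - 12)*(1*5/2) = 175*(1*(½)*5) = 175*(5/2) = 875/2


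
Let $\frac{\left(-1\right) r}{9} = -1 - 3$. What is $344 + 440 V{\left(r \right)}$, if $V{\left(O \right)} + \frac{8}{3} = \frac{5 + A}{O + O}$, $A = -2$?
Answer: $-811$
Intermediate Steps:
$r = 36$ ($r = - 9 \left(-1 - 3\right) = \left(-9\right) \left(-4\right) = 36$)
$V{\left(O \right)} = - \frac{8}{3} + \frac{3}{2 O}$ ($V{\left(O \right)} = - \frac{8}{3} + \frac{5 - 2}{O + O} = - \frac{8}{3} + \frac{3}{2 O}$)
$344 + 440 V{\left(r \right)} = 344 + 440 \frac{9 - 576}{6 \cdot 36} = 344 + 440 \cdot \frac{1}{6} \cdot \frac{1}{36} \left(9 - 576\right) = 344 + 440 \cdot \frac{1}{6} \cdot \frac{1}{36} \left(-567\right) = 344 + 440 \left(- \frac{21}{8}\right) = 344 - 1155 = -811$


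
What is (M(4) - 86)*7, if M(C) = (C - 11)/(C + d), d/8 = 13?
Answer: -65065/108 ≈ -602.45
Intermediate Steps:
d = 104 (d = 8*13 = 104)
M(C) = (-11 + C)/(104 + C) (M(C) = (C - 11)/(C + 104) = (-11 + C)/(104 + C))
(M(4) - 86)*7 = ((-11 + 4)/(104 + 4) - 86)*7 = (-7/108 - 86)*7 = -9295/108*7 = -65065/108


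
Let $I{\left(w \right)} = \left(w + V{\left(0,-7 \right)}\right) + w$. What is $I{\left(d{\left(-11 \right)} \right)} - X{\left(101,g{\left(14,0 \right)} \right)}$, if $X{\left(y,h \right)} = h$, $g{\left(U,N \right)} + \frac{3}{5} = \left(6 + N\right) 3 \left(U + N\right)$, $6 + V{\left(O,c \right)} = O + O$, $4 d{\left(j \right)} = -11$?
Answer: $- \frac{2629}{10} \approx -262.9$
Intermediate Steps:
$d{\left(j \right)} = - \frac{11}{4}$ ($d{\left(j \right)} = \frac{1}{4} \left(-11\right) = - \frac{11}{4}$)
$V{\left(O,c \right)} = -6 + 2 O$ ($V{\left(O,c \right)} = -6 + \left(O + O\right) = -6 + 2 O$)
$g{\left(U,N \right)} = - \frac{3}{5} + \left(18 + 3 N\right) \left(N + U\right)$ ($g{\left(U,N \right)} = - \frac{3}{5} + \left(6 + N\right) 3 \left(U + N\right) = - \frac{3}{5} + \left(18 + 3 N\right) \left(N + U\right)$)
$I{\left(w \right)} = -6 + 2 w$ ($I{\left(w \right)} = \left(w + \left(-6 + 2 \cdot 0\right)\right) + w = \left(w + \left(-6 + 0\right)\right) + w = \left(w - 6\right) + w = \left(-6 + w\right) + w = -6 + 2 w$)
$I{\left(d{\left(-11 \right)} \right)} - X{\left(101,g{\left(14,0 \right)} \right)} = \left(-6 + 2 \left(- \frac{11}{4}\right)\right) - \left(- \frac{3}{5} + 3 \cdot 0^{2} + 18 \cdot 0 + 18 \cdot 14 + 3 \cdot 0 \cdot 14\right) = \left(-6 - \frac{11}{2}\right) - \left(- \frac{3}{5} + 3 \cdot 0 + 0 + 252 + 0\right) = - \frac{23}{2} - \left(- \frac{3}{5} + 0 + 0 + 252 + 0\right) = - \frac{23}{2} - \frac{1257}{5} = - \frac{2629}{10}$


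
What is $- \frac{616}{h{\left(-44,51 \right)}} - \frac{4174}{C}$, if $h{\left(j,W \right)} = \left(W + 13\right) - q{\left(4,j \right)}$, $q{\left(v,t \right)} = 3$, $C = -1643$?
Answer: $- \frac{757474}{100223} \approx -7.5579$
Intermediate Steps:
$h{\left(j,W \right)} = 10 + W$ ($h{\left(j,W \right)} = \left(W + 13\right) - 3 = \left(13 + W\right) - 3 = 10 + W$)
$- \frac{616}{h{\left(-44,51 \right)}} - \frac{4174}{C} = - \frac{616}{10 + 51} - \frac{4174}{-1643} = - \frac{616}{61} - - \frac{4174}{1643} = \left(-616\right) \frac{1}{61} + \frac{4174}{1643} = - \frac{616}{61} + \frac{4174}{1643} = - \frac{757474}{100223}$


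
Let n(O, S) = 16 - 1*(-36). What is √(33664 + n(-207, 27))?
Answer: 2*√8429 ≈ 183.62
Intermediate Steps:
n(O, S) = 52 (n(O, S) = 16 + 36 = 52)
√(33664 + n(-207, 27)) = √(33664 + 52) = √33716 = 2*√8429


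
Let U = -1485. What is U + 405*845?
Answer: 340740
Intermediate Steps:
U + 405*845 = -1485 + 405*845 = -1485 + 342225 = 340740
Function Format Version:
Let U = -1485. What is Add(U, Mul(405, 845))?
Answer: 340740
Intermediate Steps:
Add(U, Mul(405, 845)) = Add(-1485, Mul(405, 845)) = Add(-1485, 342225) = 340740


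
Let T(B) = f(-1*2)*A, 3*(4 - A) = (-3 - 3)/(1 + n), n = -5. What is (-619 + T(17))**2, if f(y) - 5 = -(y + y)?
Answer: 1380625/4 ≈ 3.4516e+5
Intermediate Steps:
A = 7/2 (A = 4 - (-3 - 3)/(3*(1 - 5)) = 4 - (-2)/(-4) = 4 - (-2)*(-1)/4 = 4 - 1/3*3/2 = 4 - 1/2 = 7/2 ≈ 3.5000)
f(y) = 5 - 2*y (f(y) = 5 - (y + y) = 5 - 2*y)
T(B) = 63/2 (T(B) = (5 - (-2)*2)*(7/2) = (5 - 2*(-2))*(7/2) = (5 + 4)*(7/2) = 9*(7/2) = 63/2)
(-619 + T(17))**2 = (-619 + 63/2)**2 = (-1175/2)**2 = 1380625/4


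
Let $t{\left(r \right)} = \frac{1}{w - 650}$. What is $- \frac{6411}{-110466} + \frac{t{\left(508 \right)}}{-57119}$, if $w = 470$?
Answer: $\frac{3661905227}{63097074540} \approx 0.058036$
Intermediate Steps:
$t{\left(r \right)} = - \frac{1}{180}$ ($t{\left(r \right)} = \frac{1}{470 - 650} = \frac{1}{-180} = - \frac{1}{180}$)
$- \frac{6411}{-110466} + \frac{t{\left(508 \right)}}{-57119} = - \frac{6411}{-110466} - \frac{1}{180 \left(-57119\right)} = \left(-6411\right) \left(- \frac{1}{110466}\right) - - \frac{1}{10281420} = \frac{2137}{36822} + \frac{1}{10281420} = \frac{3661905227}{63097074540}$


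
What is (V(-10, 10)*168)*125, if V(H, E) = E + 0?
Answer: 210000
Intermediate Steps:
V(H, E) = E
(V(-10, 10)*168)*125 = (10*168)*125 = 1680*125 = 210000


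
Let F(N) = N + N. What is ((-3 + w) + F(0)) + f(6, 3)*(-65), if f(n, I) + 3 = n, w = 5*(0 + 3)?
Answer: -183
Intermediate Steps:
w = 15 (w = 5*3 = 15)
f(n, I) = -3 + n
F(N) = 2*N
((-3 + w) + F(0)) + f(6, 3)*(-65) = ((-3 + 15) + 2*0) + (-3 + 6)*(-65) = (12 + 0) + 3*(-65) = 12 - 195 = -183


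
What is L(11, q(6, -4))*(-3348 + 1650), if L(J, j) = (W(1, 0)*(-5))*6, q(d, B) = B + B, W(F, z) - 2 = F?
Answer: 152820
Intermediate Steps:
W(F, z) = 2 + F
q(d, B) = 2*B
L(J, j) = -90 (L(J, j) = ((2 + 1)*(-5))*6 = (3*(-5))*6 = -15*6 = -90)
L(11, q(6, -4))*(-3348 + 1650) = -90*(-3348 + 1650) = -90*(-1698) = 152820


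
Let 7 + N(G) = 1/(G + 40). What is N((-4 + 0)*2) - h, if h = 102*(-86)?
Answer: 280481/32 ≈ 8765.0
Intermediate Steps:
N(G) = -7 + 1/(40 + G) (N(G) = -7 + 1/(G + 40) = -7 + 1/(40 + G))
h = -8772
N((-4 + 0)*2) - h = (-279 - 7*(-4 + 0)*2)/(40 + (-4 + 0)*2) - 1*(-8772) = (-279 - (-28)*2)/(40 - 4*2) + 8772 = (-279 - 7*(-8))/(40 - 8) + 8772 = (-279 + 56)/32 + 8772 = (1/32)*(-223) + 8772 = -223/32 + 8772 = 280481/32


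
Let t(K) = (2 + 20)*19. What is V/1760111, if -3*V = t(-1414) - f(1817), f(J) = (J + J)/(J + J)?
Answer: -139/1760111 ≈ -7.8972e-5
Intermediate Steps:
f(J) = 1 (f(J) = (2*J)/((2*J)) = (2*J)*(1/(2*J)) = 1)
t(K) = 418 (t(K) = 22*19 = 418)
V = -139 (V = -(418 - 1*1)/3 = -(418 - 1)/3 = -⅓*417 = -139)
V/1760111 = -139/1760111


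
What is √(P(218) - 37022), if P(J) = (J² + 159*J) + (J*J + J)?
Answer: √92906 ≈ 304.80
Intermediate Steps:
P(J) = 2*J² + 160*J (P(J) = (J² + 159*J) + (J² + J) = (J² + 159*J) + (J + J²) = 2*J² + 160*J)
√(P(218) - 37022) = √(2*218*(80 + 218) - 37022) = √(2*218*298 - 37022) = √(129928 - 37022) = √92906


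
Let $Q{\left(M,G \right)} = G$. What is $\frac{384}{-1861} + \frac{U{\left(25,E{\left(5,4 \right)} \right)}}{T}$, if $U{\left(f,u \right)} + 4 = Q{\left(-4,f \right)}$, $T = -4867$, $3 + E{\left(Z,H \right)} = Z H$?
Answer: $- \frac{1908009}{9057487} \approx -0.21066$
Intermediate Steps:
$E{\left(Z,H \right)} = -3 + H Z$ ($E{\left(Z,H \right)} = -3 + Z H = -3 + H Z$)
$U{\left(f,u \right)} = -4 + f$
$\frac{384}{-1861} + \frac{U{\left(25,E{\left(5,4 \right)} \right)}}{T} = \frac{384}{-1861} + \frac{-4 + 25}{-4867} = 384 \left(- \frac{1}{1861}\right) + 21 \left(- \frac{1}{4867}\right) = - \frac{384}{1861} - \frac{21}{4867} = - \frac{1908009}{9057487}$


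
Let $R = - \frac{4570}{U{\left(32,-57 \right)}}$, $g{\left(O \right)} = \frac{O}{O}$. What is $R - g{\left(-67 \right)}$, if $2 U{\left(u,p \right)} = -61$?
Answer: $\frac{9079}{61} \approx 148.84$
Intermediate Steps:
$U{\left(u,p \right)} = - \frac{61}{2}$ ($U{\left(u,p \right)} = \frac{1}{2} \left(-61\right) = - \frac{61}{2}$)
$g{\left(O \right)} = 1$
$R = \frac{9140}{61}$ ($R = - \frac{4570}{- \frac{61}{2}} = \left(-4570\right) \left(- \frac{2}{61}\right) = \frac{9140}{61} \approx 149.84$)
$R - g{\left(-67 \right)} = \frac{9140}{61} - 1 = \frac{9079}{61}$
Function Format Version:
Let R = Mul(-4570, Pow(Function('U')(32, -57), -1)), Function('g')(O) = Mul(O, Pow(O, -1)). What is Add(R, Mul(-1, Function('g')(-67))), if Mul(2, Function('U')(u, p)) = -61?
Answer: Rational(9079, 61) ≈ 148.84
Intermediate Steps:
Function('U')(u, p) = Rational(-61, 2) (Function('U')(u, p) = Mul(Rational(1, 2), -61) = Rational(-61, 2))
Function('g')(O) = 1
R = Rational(9140, 61) (R = Mul(-4570, Pow(Rational(-61, 2), -1)) = Mul(-4570, Rational(-2, 61)) = Rational(9140, 61) ≈ 149.84)
Add(R, Mul(-1, Function('g')(-67))) = Add(Rational(9140, 61), Mul(-1, 1)) = Add(Rational(9140, 61), -1) = Rational(9079, 61)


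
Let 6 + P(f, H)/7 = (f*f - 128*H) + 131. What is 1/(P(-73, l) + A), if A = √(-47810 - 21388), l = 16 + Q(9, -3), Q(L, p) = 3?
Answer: 10577/223780457 - I*√69198/447560914 ≈ 4.7265e-5 - 5.8775e-7*I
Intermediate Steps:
l = 19 (l = 16 + 3 = 19)
A = I*√69198 (A = √(-69198) = I*√69198 ≈ 263.06*I)
P(f, H) = 875 - 896*H + 7*f² (P(f, H) = -42 + 7*((f*f - 128*H) + 131) = -42 + 7*((f² - 128*H) + 131) = -42 + 7*(131 + f² - 128*H) = -42 + (917 - 896*H + 7*f²) = 875 - 896*H + 7*f²)
1/(P(-73, l) + A) = 1/((875 - 896*19 + 7*(-73)²) + I*√69198) = 1/((875 - 17024 + 7*5329) + I*√69198) = 1/((875 - 17024 + 37303) + I*√69198) = 1/(21154 + I*√69198)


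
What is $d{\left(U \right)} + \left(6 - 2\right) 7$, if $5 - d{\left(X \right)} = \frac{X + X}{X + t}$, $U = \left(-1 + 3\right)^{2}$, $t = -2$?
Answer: $29$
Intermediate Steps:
$U = 4$ ($U = 2^{2} = 4$)
$d{\left(X \right)} = 5 - \frac{2 X}{-2 + X}$ ($d{\left(X \right)} = 5 - \frac{X + X}{X - 2} = 5 - \frac{2 X}{-2 + X}$)
$d{\left(U \right)} + \left(6 - 2\right) 7 = \frac{-10 + 3 \cdot 4}{-2 + 4} + \left(6 - 2\right) 7 = \frac{-10 + 12}{2} + \left(6 - 2\right) 7 = \frac{1}{2} \cdot 2 + 4 \cdot 7 = 1 + 28 = 29$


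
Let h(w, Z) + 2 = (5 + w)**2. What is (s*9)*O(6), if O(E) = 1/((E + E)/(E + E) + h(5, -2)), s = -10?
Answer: -10/11 ≈ -0.90909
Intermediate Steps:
h(w, Z) = -2 + (5 + w)**2
O(E) = 1/99 (O(E) = 1/((E + E)/(E + E) + (-2 + (5 + 5)**2)) = 1/((2*E)/((2*E)) + (-2 + 10**2)) = 1/((2*E)*(1/(2*E)) + (-2 + 100)) = 1/(1 + 98) = 1/99)
(s*9)*O(6) = -10*9*(1/99) = -90*1/99 = -10/11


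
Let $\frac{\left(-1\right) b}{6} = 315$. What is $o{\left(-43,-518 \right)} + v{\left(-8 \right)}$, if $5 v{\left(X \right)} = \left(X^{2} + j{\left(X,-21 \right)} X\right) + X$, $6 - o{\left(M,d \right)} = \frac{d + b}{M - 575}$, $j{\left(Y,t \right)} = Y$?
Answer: $\frac{8066}{309} \approx 26.104$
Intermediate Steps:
$b = -1890$ ($b = \left(-6\right) 315 = -1890$)
$o{\left(M,d \right)} = 6 - \frac{-1890 + d}{-575 + M}$ ($o{\left(M,d \right)} = 6 - \frac{d - 1890}{M - 575} = 6 - \frac{-1890 + d}{-575 + M}$)
$v{\left(X \right)} = \frac{X}{5} + \frac{2 X^{2}}{5}$ ($v{\left(X \right)} = \frac{\left(X^{2} + X X\right) + X}{5} = \frac{\left(X^{2} + X^{2}\right) + X}{5} = \frac{2 X^{2} + X}{5} = \frac{X + 2 X^{2}}{5} = \frac{X}{5} + \frac{2 X^{2}}{5}$)
$o{\left(-43,-518 \right)} + v{\left(-8 \right)} = \frac{-1560 - -518 + 6 \left(-43\right)}{-575 - 43} + \frac{1}{5} \left(-8\right) \left(1 + 2 \left(-8\right)\right) = \frac{-1560 + 518 - 258}{-618} + \frac{1}{5} \left(-8\right) \left(1 - 16\right) = \left(- \frac{1}{618}\right) \left(-1300\right) + \frac{1}{5} \left(-8\right) \left(-15\right) = \frac{650}{309} + 24 = \frac{8066}{309}$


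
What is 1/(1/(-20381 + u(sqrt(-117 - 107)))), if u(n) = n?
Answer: -20381 + 4*I*sqrt(14) ≈ -20381.0 + 14.967*I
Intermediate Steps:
1/(1/(-20381 + u(sqrt(-117 - 107)))) = 1/(1/(-20381 + sqrt(-117 - 107))) = 1/(1/(-20381 + sqrt(-224))) = 1/(1/(-20381 + 4*I*sqrt(14))) = -20381 + 4*I*sqrt(14)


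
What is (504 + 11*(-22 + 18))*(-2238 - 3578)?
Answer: -2675360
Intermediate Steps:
(504 + 11*(-22 + 18))*(-2238 - 3578) = (504 + 11*(-4))*(-5816) = (504 - 44)*(-5816) = 460*(-5816) = -2675360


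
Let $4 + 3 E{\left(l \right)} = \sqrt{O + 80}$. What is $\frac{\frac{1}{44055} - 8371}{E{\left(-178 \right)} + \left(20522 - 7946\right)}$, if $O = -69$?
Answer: $- \frac{13912022856496}{20898225923025} + \frac{368784404 \sqrt{11}}{20898225923025} \approx -0.66564$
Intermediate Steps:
$E{\left(l \right)} = - \frac{4}{3} + \frac{\sqrt{11}}{3}$ ($E{\left(l \right)} = - \frac{4}{3} + \frac{\sqrt{-69 + 80}}{3} = - \frac{4}{3} + \frac{\sqrt{11}}{3}$)
$\frac{\frac{1}{44055} - 8371}{E{\left(-178 \right)} + \left(20522 - 7946\right)} = \frac{\frac{1}{44055} - 8371}{\left(- \frac{4}{3} + \frac{\sqrt{11}}{3}\right) + \left(20522 - 7946\right)} = \frac{\frac{1}{44055} - 8371}{\left(- \frac{4}{3} + \frac{\sqrt{11}}{3}\right) + 12576} = - \frac{368784404}{44055 \left(\frac{37724}{3} + \frac{\sqrt{11}}{3}\right)}$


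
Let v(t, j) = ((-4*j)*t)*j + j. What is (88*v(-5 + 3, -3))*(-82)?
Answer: -497904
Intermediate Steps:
v(t, j) = j - 4*t*j² (v(t, j) = (-4*j*t)*j + j = -4*t*j² + j = j - 4*t*j²)
(88*v(-5 + 3, -3))*(-82) = (88*(-3*(1 - 4*(-3)*(-5 + 3))))*(-82) = (88*(-3*(1 - 4*(-3)*(-2))))*(-82) = (88*(-3*(1 - 24)))*(-82) = (88*(-3*(-23)))*(-82) = (88*69)*(-82) = 6072*(-82) = -497904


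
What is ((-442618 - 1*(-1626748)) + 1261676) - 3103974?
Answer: -658168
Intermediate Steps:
((-442618 - 1*(-1626748)) + 1261676) - 3103974 = ((-442618 + 1626748) + 1261676) - 3103974 = (1184130 + 1261676) - 3103974 = 2445806 - 3103974 = -658168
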